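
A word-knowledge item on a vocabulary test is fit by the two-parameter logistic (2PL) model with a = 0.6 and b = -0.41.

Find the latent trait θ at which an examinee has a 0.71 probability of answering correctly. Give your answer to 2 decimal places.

1.08

P(θ) = 1 / (1 + exp(−a(θ − b)))
logit = ln(0.7100/0.2900) = 0.8954
θ = b + logit/(a) = -0.41 + 0.8954/0.6000 = 1.0823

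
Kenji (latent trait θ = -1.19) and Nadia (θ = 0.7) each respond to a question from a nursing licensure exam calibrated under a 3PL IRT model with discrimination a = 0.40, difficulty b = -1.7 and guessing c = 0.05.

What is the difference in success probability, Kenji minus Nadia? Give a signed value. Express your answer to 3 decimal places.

-0.164

P(θ) = c + (1 − c) · 1 / (1 + exp(−a(θ − b)))
P(Kenji) = 0.5733  [exponent 0.2040]
P(Nadia) = 0.7370  [exponent 0.9600]
Difference = 0.5733 − 0.7370 = -0.1637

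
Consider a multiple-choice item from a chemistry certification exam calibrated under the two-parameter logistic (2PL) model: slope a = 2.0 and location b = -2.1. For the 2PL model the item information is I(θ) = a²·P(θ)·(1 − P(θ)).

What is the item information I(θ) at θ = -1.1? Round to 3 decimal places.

P = 1/(1+e^{-2.0000}) = 0.8808
P(1−P) = 0.8808 × 0.1192 = 0.1050
I = a² × P(1−P) = 2.0² × 0.1050 = 0.41997

0.420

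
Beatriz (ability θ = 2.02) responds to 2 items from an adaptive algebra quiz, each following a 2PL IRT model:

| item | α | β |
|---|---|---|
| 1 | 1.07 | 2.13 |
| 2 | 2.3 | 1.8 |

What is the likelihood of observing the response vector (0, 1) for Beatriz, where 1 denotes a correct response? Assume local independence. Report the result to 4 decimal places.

P(θ) = 1 / (1 + exp(−α(θ − β)))
P_1 = 1/(1+e^{0.1177}) = 0.4706
P_2 = 1/(1+e^{-0.5060}) = 0.6239
L = (1−P_1) × P_2 = 0.5294 × 0.6239 = 0.33027

0.3303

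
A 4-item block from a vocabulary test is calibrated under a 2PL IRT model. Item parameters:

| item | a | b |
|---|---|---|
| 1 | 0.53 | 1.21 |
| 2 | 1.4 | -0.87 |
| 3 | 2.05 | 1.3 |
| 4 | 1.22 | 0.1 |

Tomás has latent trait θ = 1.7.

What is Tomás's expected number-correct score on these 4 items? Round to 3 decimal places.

3.108

P(θ) = 1 / (1 + exp(−a(θ − b)))
P_1 = 1/(1+e^{-0.2597}) = 0.5646
P_2 = 1/(1+e^{-3.5980}) = 0.9734
P_3 = 1/(1+e^{-0.8200}) = 0.6942
P_4 = 1/(1+e^{-1.9520}) = 0.8757
E[score] = 0.5646 + 0.9734 + 0.6942 + 0.8757 = 3.1078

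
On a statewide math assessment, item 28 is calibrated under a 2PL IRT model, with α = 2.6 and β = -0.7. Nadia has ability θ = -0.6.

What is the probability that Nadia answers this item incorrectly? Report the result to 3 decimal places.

P(θ) = 1 / (1 + exp(−α(θ − β)))
Exponent: 2.6 × (-0.6 − (-0.7)) = 0.2600
1/(1 + e^{-0.2600}) = 0.5646
P(incorrect) = 1 − 0.5646 = 0.4354

0.435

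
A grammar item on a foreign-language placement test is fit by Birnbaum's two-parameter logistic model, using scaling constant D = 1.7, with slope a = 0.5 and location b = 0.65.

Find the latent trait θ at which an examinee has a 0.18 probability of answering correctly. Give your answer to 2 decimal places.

P(θ) = 1 / (1 + exp(−D·a(θ − b)))
logit = ln(0.1800/0.8200) = -1.5163
θ = b + logit/(1.7·a) = 0.65 + (-1.5163)/0.8500 = -1.1339

-1.13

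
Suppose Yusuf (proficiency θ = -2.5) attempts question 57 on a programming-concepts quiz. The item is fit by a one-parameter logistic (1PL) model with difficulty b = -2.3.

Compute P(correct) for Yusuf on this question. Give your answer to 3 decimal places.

P(θ) = 1 / (1 + exp(−(θ − b)))
Exponent: (-2.5 − (-2.3)) = -0.2000
1/(1 + e^{0.2000}) = 0.4502
P = 0.4502

0.450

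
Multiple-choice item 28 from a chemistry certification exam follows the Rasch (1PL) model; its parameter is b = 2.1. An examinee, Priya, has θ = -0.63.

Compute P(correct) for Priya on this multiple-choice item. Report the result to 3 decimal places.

P(θ) = 1 / (1 + exp(−(θ − b)))
Exponent: (-0.63 − 2.1) = -2.7300
1/(1 + e^{2.7300}) = 0.0612
P = 0.0612

0.061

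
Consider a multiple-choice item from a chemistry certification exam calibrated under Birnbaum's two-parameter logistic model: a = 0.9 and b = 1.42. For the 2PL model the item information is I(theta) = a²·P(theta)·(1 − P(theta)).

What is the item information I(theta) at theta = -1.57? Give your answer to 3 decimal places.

0.048

P = 1/(1+e^{2.6910}) = 0.0635
P(1−P) = 0.0635 × 0.9365 = 0.0595
I = a² × P(1−P) = 0.9² × 0.0595 = 0.04817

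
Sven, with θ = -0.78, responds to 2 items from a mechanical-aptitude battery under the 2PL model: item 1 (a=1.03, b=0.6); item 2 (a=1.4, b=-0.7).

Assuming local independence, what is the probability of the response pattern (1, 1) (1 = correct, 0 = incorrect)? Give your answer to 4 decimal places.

P(θ) = 1 / (1 + exp(−a(θ − b)))
P_1 = 1/(1+e^{1.4214}) = 0.1944
P_2 = 1/(1+e^{0.1120}) = 0.4720
L = P_1 × P_2 = 0.1944 × 0.4720 = 0.09178

0.0918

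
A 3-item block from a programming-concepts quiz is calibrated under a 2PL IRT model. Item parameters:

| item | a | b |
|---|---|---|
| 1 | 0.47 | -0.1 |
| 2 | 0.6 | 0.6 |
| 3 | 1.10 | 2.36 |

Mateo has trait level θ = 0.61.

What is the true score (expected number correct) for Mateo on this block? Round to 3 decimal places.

P(θ) = 1 / (1 + exp(−a(θ − b)))
P_1 = 1/(1+e^{-0.3337}) = 0.5827
P_2 = 1/(1+e^{-0.0060}) = 0.5015
P_3 = 1/(1+e^{1.9250}) = 0.1273
E[score] = 0.5827 + 0.5015 + 0.1273 = 1.2115

1.211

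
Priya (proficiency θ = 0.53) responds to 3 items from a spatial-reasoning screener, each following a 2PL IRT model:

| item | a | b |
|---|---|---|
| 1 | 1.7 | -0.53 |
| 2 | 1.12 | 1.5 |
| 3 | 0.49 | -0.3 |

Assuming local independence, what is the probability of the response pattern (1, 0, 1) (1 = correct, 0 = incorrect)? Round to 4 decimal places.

P(θ) = 1 / (1 + exp(−a(θ − b)))
P_1 = 1/(1+e^{-1.8020}) = 0.8584
P_2 = 1/(1+e^{1.0864}) = 0.2523
P_3 = 1/(1+e^{-0.4067}) = 0.6003
L = P_1 × (1−P_2) × P_3 = 0.8584 × 0.7477 × 0.6003 = 0.38528

0.3853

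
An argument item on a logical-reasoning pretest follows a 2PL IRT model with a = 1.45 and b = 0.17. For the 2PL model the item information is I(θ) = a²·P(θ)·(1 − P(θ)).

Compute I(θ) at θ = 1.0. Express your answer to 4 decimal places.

0.3733

P = 1/(1+e^{-1.2035}) = 0.7691
P(1−P) = 0.7691 × 0.2309 = 0.1776
I = a² × P(1−P) = 1.45² × 0.1776 = 0.37332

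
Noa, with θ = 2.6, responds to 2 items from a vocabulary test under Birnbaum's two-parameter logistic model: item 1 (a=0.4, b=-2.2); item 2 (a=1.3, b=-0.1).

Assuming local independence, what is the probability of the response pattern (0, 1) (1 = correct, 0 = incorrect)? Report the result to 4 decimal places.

P(θ) = 1 / (1 + exp(−a(θ − b)))
P_1 = 1/(1+e^{-1.9200}) = 0.8721
P_2 = 1/(1+e^{-3.5100}) = 0.9710
L = (1−P_1) × P_2 = 0.1279 × 0.9710 = 0.12415

0.1241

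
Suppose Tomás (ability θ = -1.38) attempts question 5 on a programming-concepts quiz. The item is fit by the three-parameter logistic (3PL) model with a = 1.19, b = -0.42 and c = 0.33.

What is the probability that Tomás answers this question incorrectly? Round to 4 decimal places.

0.5079

P(θ) = c + (1 − c) · 1 / (1 + exp(−a(θ − b)))
Exponent: 1.19 × (-1.38 − (-0.42)) = -1.1424
1/(1 + e^{1.1424}) = 0.2419
P = 0.33 + 0.67 × 0.2419 = 0.4921
P(incorrect) = 1 − 0.4921 = 0.5079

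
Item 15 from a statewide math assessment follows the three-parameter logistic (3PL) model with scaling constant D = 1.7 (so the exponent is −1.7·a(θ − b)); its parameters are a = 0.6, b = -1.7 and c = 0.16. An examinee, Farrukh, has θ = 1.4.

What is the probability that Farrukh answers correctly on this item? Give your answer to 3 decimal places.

P(θ) = c + (1 − c) · 1 / (1 + exp(−D·a(θ − b)))
Exponent: 1.7 × 0.6 × (1.4 − (-1.7)) = 3.1620
1/(1 + e^{-3.1620}) = 0.9594
P = 0.16 + 0.84 × 0.9594 = 0.9659

0.966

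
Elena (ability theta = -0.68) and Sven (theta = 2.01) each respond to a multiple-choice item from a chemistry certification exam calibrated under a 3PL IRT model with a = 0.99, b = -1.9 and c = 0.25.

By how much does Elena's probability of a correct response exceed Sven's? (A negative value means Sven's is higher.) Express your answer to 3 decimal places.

P(theta) = c + (1 − c) · 1 / (1 + exp(−a(theta − b)))
P(Elena) = 0.8274  [exponent 1.2078]
P(Sven) = 0.9847  [exponent 3.8709]
Difference = 0.8274 − 0.9847 = -0.1573

-0.157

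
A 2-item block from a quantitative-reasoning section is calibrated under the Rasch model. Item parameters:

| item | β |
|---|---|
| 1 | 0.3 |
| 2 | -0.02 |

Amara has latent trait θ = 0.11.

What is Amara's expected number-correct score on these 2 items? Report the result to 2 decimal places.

0.99

P(θ) = 1 / (1 + exp(−(θ − β)))
P_1 = 1/(1+e^{0.1900}) = 0.4526
P_2 = 1/(1+e^{-0.1300}) = 0.5325
E[score] = 0.4526 + 0.5325 = 0.9851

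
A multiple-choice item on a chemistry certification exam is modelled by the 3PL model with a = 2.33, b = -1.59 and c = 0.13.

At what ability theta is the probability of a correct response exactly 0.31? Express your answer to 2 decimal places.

-2.17

P(theta) = c + (1 − c) · 1 / (1 + exp(−a(theta − b)))
Remove guessing floor: (0.31 − 0.13)/(1 − 0.13) = 0.2069
logit = ln(0.2069/0.7931) = -1.3437
theta = b + logit/(a) = -1.59 + (-1.3437)/2.3300 = -2.1667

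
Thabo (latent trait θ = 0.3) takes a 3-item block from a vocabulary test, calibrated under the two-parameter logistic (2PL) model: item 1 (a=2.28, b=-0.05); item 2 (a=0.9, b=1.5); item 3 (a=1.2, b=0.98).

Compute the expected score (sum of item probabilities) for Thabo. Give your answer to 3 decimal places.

1.250

P(θ) = 1 / (1 + exp(−a(θ − b)))
P_1 = 1/(1+e^{-0.7980}) = 0.6895
P_2 = 1/(1+e^{1.0800}) = 0.2535
P_3 = 1/(1+e^{0.8160}) = 0.3066
E[score] = 0.6895 + 0.2535 + 0.3066 = 1.2497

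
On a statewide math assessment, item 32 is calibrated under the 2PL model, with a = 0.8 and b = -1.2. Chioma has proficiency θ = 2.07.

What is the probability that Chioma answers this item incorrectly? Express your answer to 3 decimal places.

0.068

P(θ) = 1 / (1 + exp(−a(θ − b)))
Exponent: 0.8 × (2.07 − (-1.2)) = 2.6160
1/(1 + e^{-2.6160}) = 0.9319
P(incorrect) = 1 − 0.9319 = 0.0681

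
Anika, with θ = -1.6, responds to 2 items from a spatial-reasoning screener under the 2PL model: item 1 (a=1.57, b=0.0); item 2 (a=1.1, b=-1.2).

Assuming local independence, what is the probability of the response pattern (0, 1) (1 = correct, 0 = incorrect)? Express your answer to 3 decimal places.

0.362

P(θ) = 1 / (1 + exp(−a(θ − b)))
P_1 = 1/(1+e^{2.5120}) = 0.0750
P_2 = 1/(1+e^{0.4400}) = 0.3917
L = (1−P_1) × P_2 = 0.9250 × 0.3917 = 0.36235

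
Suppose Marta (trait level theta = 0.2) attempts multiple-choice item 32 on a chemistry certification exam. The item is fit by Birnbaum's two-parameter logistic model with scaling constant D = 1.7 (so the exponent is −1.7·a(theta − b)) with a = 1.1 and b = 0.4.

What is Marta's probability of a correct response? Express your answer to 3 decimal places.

P(theta) = 1 / (1 + exp(−D·a(theta − b)))
Exponent: 1.7 × 1.1 × (0.2 − 0.4) = -0.3740
1/(1 + e^{0.3740}) = 0.4076
P = 0.4076

0.408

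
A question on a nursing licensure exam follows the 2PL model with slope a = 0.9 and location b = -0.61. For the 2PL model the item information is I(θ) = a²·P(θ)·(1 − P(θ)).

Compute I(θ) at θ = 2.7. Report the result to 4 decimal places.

P = 1/(1+e^{-2.9790}) = 0.9516
P(1−P) = 0.9516 × 0.0484 = 0.0460
I = a² × P(1−P) = 0.9² × 0.0460 = 0.03729

0.0373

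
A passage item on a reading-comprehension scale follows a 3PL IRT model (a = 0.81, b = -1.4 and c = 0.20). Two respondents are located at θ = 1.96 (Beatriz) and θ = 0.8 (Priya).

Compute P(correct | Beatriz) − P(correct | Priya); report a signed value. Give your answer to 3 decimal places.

0.066

P(θ) = c + (1 − c) · 1 / (1 + exp(−a(θ − b)))
P(Beatriz) = 0.9506  [exponent 2.7216]
P(Priya) = 0.8848  [exponent 1.7820]
Difference = 0.9506 − 0.8848 = 0.0659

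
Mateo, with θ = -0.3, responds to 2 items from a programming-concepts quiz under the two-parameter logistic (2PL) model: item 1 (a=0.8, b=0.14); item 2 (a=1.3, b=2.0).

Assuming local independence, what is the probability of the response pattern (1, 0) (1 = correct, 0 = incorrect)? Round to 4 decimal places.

P(θ) = 1 / (1 + exp(−a(θ − b)))
P_1 = 1/(1+e^{0.3520}) = 0.4129
P_2 = 1/(1+e^{2.9900}) = 0.0479
L = P_1 × (1−P_2) = 0.4129 × 0.9521 = 0.39313

0.3931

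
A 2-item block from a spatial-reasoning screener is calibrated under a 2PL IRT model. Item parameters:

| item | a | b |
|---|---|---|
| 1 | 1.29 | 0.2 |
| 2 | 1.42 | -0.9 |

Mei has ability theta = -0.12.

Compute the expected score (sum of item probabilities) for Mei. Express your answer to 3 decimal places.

P(theta) = 1 / (1 + exp(−a(theta − b)))
P_1 = 1/(1+e^{0.4128}) = 0.3982
P_2 = 1/(1+e^{-1.1076}) = 0.7517
E[score] = 0.3982 + 0.7517 = 1.1499

1.150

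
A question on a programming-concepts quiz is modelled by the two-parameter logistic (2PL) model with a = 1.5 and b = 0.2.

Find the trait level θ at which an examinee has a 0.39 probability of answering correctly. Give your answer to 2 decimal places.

P(θ) = 1 / (1 + exp(−a(θ − b)))
logit = ln(0.3900/0.6100) = -0.4473
θ = b + logit/(a) = 0.2 + (-0.4473)/1.5000 = -0.0982

-0.10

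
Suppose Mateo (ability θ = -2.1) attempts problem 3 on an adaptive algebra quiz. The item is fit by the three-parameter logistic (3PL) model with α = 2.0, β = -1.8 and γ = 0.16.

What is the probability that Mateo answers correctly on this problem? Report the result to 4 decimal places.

P(θ) = γ + (1 − γ) · 1 / (1 + exp(−α(θ − β)))
Exponent: 2.0 × (-2.1 − (-1.8)) = -0.6000
1/(1 + e^{0.6000}) = 0.3543
P = 0.16 + 0.84 × 0.3543 = 0.4576

0.4576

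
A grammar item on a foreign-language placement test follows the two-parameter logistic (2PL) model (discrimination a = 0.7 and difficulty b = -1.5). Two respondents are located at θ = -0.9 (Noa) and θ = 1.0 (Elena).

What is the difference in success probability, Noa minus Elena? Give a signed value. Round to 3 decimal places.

-0.248

P(θ) = 1 / (1 + exp(−a(θ − b)))
P(Noa) = 0.6035  [exponent 0.4200]
P(Elena) = 0.8520  [exponent 1.7500]
Difference = 0.6035 − 0.8520 = -0.2485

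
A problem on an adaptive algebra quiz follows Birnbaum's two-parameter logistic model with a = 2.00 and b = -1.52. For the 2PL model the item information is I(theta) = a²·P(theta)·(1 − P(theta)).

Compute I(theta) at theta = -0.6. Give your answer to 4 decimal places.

0.4731

P = 1/(1+e^{-1.8400}) = 0.8629
P(1−P) = 0.8629 × 0.1371 = 0.1183
I = a² × P(1−P) = 2.00² × 0.1183 = 0.47307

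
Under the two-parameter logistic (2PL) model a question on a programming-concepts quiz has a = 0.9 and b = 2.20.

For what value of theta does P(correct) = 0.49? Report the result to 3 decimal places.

P(theta) = 1 / (1 + exp(−a(theta − b)))
logit = ln(0.4900/0.5100) = -0.0400
theta = b + logit/(a) = 2.20 + (-0.0400)/0.9000 = 2.1555

2.156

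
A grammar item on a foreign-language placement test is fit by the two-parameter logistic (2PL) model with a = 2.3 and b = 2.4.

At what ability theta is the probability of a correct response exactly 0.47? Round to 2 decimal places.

2.35

P(theta) = 1 / (1 + exp(−a(theta − b)))
logit = ln(0.4700/0.5300) = -0.1201
theta = b + logit/(a) = 2.4 + (-0.1201)/2.3000 = 2.3478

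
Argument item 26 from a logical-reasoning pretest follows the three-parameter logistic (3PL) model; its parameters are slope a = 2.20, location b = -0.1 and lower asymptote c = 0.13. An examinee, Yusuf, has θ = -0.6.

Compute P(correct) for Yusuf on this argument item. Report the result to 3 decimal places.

0.347

P(θ) = c + (1 − c) · 1 / (1 + exp(−a(θ − b)))
Exponent: 2.20 × (-0.6 − (-0.1)) = -1.1000
1/(1 + e^{1.1000}) = 0.2497
P = 0.13 + 0.87 × 0.2497 = 0.3473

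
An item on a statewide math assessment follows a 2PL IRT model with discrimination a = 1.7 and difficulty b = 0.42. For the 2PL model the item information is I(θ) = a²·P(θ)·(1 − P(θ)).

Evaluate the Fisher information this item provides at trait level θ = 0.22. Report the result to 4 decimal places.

0.7020

P = 1/(1+e^{0.3400}) = 0.4158
P(1−P) = 0.4158 × 0.5842 = 0.2429
I = a² × P(1−P) = 1.7² × 0.2429 = 0.70202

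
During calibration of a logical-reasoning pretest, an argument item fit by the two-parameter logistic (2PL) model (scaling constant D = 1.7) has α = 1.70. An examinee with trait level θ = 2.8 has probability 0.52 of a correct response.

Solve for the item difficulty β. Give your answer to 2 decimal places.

2.77

P(θ) = 1 / (1 + exp(−D·α(θ − β)))
logit(0.52) = ln(0.52/0.48) = 0.0800
β = θ − logit/(1.7·α) = 2.8 − 0.0800/2.8900 = 2.7723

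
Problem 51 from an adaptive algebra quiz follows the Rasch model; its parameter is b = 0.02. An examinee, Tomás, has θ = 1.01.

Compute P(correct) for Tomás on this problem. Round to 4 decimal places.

0.7291

P(θ) = 1 / (1 + exp(−(θ − b)))
Exponent: (1.01 − 0.02) = 0.9900
1/(1 + e^{-0.9900}) = 0.7291
P = 0.7291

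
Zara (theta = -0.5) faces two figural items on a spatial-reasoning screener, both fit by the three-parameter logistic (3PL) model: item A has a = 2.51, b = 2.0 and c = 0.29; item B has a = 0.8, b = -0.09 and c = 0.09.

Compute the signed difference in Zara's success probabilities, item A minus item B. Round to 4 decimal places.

P(theta) = c + (1 − c) · 1 / (1 + exp(−a(theta − b)))
P_A = 0.2913
P_B = 0.4710
P_A − P_B = -0.1797

-0.1797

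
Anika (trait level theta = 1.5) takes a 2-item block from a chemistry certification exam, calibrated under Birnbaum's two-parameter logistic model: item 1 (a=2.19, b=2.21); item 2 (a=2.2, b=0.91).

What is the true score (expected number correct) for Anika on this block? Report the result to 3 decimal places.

0.960

P(theta) = 1 / (1 + exp(−a(theta − b)))
P_1 = 1/(1+e^{1.5549}) = 0.1744
P_2 = 1/(1+e^{-1.2980}) = 0.7855
E[score] = 0.1744 + 0.7855 = 0.9599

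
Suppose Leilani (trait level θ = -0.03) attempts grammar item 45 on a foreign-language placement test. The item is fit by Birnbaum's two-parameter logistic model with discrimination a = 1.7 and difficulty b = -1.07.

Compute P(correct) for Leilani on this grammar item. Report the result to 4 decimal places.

0.8542

P(θ) = 1 / (1 + exp(−a(θ − b)))
Exponent: 1.7 × (-0.03 − (-1.07)) = 1.7680
1/(1 + e^{-1.7680}) = 0.8542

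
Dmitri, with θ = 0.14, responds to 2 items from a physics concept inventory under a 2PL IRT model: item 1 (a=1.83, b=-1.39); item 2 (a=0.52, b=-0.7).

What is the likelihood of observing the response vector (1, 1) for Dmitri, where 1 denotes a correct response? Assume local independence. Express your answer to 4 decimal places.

P(θ) = 1 / (1 + exp(−a(θ − b)))
P_1 = 1/(1+e^{-2.7999}) = 0.9427
P_2 = 1/(1+e^{-0.4368}) = 0.6075
L = P_1 × P_2 = 0.9427 × 0.6075 = 0.57267

0.5727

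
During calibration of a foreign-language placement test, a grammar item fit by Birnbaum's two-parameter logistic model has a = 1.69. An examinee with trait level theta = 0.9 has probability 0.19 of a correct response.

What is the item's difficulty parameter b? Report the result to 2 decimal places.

1.76

P(theta) = 1 / (1 + exp(−a(theta − b)))
logit(0.19) = ln(0.19/0.81) = -1.4500
b = theta − logit/(a) = 0.9 − (-1.4500)/1.6900 = 1.7580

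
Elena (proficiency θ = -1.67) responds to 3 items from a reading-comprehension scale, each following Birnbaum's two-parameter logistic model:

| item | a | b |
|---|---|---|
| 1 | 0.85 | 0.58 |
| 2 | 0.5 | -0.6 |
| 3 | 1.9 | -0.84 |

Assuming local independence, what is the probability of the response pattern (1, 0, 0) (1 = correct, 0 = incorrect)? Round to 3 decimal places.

0.067

P(θ) = 1 / (1 + exp(−a(θ − b)))
P_1 = 1/(1+e^{1.9125}) = 0.1287
P_2 = 1/(1+e^{0.5350}) = 0.3694
P_3 = 1/(1+e^{1.5770}) = 0.1712
L = P_1 × (1−P_2) × (1−P_3) = 0.1287 × 0.6306 × 0.8288 = 0.06727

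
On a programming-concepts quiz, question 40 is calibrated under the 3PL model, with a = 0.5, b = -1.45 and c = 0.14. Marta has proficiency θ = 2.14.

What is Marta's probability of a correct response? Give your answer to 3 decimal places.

0.877

P(θ) = c + (1 − c) · 1 / (1 + exp(−a(θ − b)))
Exponent: 0.5 × (2.14 − (-1.45)) = 1.7950
1/(1 + e^{-1.7950}) = 0.8575
P = 0.14 + 0.86 × 0.8575 = 0.8775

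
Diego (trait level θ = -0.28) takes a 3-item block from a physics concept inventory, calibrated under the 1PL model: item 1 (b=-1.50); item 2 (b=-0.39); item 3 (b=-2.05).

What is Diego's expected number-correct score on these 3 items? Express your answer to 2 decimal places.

P(θ) = 1 / (1 + exp(−(θ − b)))
P_1 = 1/(1+e^{-1.2200}) = 0.7721
P_2 = 1/(1+e^{-0.1100}) = 0.5275
P_3 = 1/(1+e^{-1.7700}) = 0.8545
E[score] = 0.7721 + 0.5275 + 0.8545 = 2.1540

2.15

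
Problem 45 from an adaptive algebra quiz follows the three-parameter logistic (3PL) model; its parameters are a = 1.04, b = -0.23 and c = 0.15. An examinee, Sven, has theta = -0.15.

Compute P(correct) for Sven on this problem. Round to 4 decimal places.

P(theta) = c + (1 − c) · 1 / (1 + exp(−a(theta − b)))
Exponent: 1.04 × (-0.15 − (-0.23)) = 0.0832
1/(1 + e^{-0.0832}) = 0.5208
P = 0.15 + 0.85 × 0.5208 = 0.5927

0.5927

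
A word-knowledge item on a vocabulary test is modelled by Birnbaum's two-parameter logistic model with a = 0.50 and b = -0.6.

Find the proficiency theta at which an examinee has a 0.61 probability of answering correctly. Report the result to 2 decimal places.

P(theta) = 1 / (1 + exp(−a(theta − b)))
logit = ln(0.6100/0.3900) = 0.4473
theta = b + logit/(a) = -0.6 + 0.4473/0.5000 = 0.2946

0.29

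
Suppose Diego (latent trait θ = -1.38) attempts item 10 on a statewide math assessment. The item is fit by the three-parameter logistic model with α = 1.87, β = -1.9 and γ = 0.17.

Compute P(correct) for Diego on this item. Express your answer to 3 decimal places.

0.772

P(θ) = γ + (1 − γ) · 1 / (1 + exp(−α(θ − β)))
Exponent: 1.87 × (-1.38 − (-1.9)) = 0.9724
1/(1 + e^{-0.9724}) = 0.7256
P = 0.17 + 0.83 × 0.7256 = 0.7722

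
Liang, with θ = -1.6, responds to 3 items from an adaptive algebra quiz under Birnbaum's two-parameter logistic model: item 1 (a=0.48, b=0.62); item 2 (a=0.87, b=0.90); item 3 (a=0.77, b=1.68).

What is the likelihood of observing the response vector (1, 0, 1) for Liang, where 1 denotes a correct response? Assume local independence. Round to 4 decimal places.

P(θ) = 1 / (1 + exp(−a(θ − b)))
P_1 = 1/(1+e^{1.0656}) = 0.2562
P_2 = 1/(1+e^{2.1750}) = 0.1020
P_3 = 1/(1+e^{2.5256}) = 0.0741
L = P_1 × (1−P_2) × P_3 = 0.2562 × 0.8980 × 0.0741 = 0.01705

0.0170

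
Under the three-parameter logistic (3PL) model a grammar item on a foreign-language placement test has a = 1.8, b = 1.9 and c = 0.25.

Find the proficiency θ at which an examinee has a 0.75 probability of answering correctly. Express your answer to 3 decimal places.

P(θ) = c + (1 − c) · 1 / (1 + exp(−a(θ − b)))
Remove guessing floor: (0.75 − 0.25)/(1 − 0.25) = 0.6667
logit = ln(0.6667/0.3333) = 0.6931
θ = b + logit/(a) = 1.9 + 0.6931/1.8000 = 2.2851

2.285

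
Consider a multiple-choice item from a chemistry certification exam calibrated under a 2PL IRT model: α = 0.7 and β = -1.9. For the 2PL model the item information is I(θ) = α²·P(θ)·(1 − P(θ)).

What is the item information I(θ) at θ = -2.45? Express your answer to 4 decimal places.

P = 1/(1+e^{0.3850}) = 0.4049
P(1−P) = 0.4049 × 0.5951 = 0.2410
I = α² × P(1−P) = 0.7² × 0.2410 = 0.11807

0.1181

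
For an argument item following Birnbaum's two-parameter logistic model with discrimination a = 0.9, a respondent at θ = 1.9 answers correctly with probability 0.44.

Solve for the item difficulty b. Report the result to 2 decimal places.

2.17

P(θ) = 1 / (1 + exp(−a(θ − b)))
logit(0.44) = ln(0.44/0.56) = -0.2412
b = θ − logit/(a) = 1.9 − (-0.2412)/0.9000 = 2.1680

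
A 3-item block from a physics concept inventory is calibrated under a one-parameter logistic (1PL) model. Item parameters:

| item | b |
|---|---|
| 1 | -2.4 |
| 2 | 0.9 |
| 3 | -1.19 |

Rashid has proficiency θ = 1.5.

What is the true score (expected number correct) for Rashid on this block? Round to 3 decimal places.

P(θ) = 1 / (1 + exp(−(θ − b)))
P_1 = 1/(1+e^{-3.9000}) = 0.9802
P_2 = 1/(1+e^{-0.6000}) = 0.6457
P_3 = 1/(1+e^{-2.6900}) = 0.9364
E[score] = 0.9802 + 0.6457 + 0.9364 = 2.5622

2.562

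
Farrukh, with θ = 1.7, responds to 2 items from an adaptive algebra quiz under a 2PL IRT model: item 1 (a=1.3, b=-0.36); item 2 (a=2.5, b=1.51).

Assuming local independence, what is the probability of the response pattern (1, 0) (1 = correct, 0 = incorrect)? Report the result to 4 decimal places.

0.3588

P(θ) = 1 / (1 + exp(−a(θ − b)))
P_1 = 1/(1+e^{-2.6780}) = 0.9357
P_2 = 1/(1+e^{-0.4750}) = 0.6166
L = P_1 × (1−P_2) = 0.9357 × 0.3834 = 0.35878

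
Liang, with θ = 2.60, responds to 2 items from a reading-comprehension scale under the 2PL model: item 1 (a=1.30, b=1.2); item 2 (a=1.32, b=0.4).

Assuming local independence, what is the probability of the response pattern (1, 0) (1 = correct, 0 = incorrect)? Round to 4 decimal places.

0.0447

P(θ) = 1 / (1 + exp(−a(θ − b)))
P_1 = 1/(1+e^{-1.8200}) = 0.8606
P_2 = 1/(1+e^{-2.9040}) = 0.9480
L = P_1 × (1−P_2) = 0.8606 × 0.0520 = 0.04471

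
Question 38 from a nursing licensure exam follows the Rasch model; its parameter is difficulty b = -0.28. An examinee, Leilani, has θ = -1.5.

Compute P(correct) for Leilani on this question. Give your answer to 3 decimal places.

P(θ) = 1 / (1 + exp(−(θ − b)))
Exponent: (-1.5 − (-0.28)) = -1.2200
1/(1 + e^{1.2200}) = 0.2279
P = 0.2279

0.228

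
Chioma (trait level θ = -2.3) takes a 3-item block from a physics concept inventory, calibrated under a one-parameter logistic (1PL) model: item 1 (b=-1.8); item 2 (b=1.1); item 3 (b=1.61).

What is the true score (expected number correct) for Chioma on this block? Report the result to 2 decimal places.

0.43

P(θ) = 1 / (1 + exp(−(θ − b)))
P_1 = 1/(1+e^{0.5000}) = 0.3775
P_2 = 1/(1+e^{3.4000}) = 0.0323
P_3 = 1/(1+e^{3.9100}) = 0.0196
E[score] = 0.3775 + 0.0323 + 0.0196 = 0.4295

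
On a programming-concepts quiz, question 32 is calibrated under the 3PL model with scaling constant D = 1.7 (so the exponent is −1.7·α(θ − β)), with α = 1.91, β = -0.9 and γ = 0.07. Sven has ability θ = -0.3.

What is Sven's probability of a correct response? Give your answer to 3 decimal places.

P(θ) = γ + (1 − γ) · 1 / (1 + exp(−D·α(θ − β)))
Exponent: 1.7 × 1.91 × (-0.3 − (-0.9)) = 1.9482
1/(1 + e^{-1.9482}) = 0.8753
P = 0.07 + 0.93 × 0.8753 = 0.8840

0.884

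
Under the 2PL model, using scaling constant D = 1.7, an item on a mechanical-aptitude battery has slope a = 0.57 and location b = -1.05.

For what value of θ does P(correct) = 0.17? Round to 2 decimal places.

P(θ) = 1 / (1 + exp(−D·a(θ − b)))
logit = ln(0.1700/0.8300) = -1.5856
θ = b + logit/(1.7·a) = -1.05 + (-1.5856)/0.9690 = -2.6864

-2.69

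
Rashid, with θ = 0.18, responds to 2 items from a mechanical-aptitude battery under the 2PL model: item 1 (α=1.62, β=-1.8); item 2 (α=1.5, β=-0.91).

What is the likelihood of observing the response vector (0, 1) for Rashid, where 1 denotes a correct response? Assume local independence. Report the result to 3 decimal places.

P(θ) = 1 / (1 + exp(−α(θ − β)))
P_1 = 1/(1+e^{-3.2076}) = 0.9611
P_2 = 1/(1+e^{-1.6350}) = 0.8369
L = (1−P_1) × P_2 = 0.0389 × 0.8369 = 0.03254

0.033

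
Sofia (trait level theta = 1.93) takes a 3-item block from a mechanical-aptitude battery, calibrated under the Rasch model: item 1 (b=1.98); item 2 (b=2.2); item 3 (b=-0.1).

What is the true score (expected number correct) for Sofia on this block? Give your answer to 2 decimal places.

1.80

P(theta) = 1 / (1 + exp(−(theta − b)))
P_1 = 1/(1+e^{0.0500}) = 0.4875
P_2 = 1/(1+e^{0.2700}) = 0.4329
P_3 = 1/(1+e^{-2.0300}) = 0.8839
E[score] = 0.4875 + 0.4329 + 0.8839 = 1.8043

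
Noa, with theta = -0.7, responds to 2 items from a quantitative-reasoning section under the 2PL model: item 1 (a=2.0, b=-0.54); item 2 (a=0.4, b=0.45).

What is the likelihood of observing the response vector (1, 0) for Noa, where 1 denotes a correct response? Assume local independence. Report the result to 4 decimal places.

0.2579

P(theta) = 1 / (1 + exp(−a(theta − b)))
P_1 = 1/(1+e^{0.3200}) = 0.4207
P_2 = 1/(1+e^{0.4600}) = 0.3870
L = P_1 × (1−P_2) = 0.4207 × 0.6130 = 0.25788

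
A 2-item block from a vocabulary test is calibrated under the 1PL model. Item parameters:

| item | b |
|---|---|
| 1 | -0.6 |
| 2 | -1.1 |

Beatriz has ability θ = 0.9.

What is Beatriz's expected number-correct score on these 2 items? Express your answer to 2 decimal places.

P(θ) = 1 / (1 + exp(−(θ − b)))
P_1 = 1/(1+e^{-1.5000}) = 0.8176
P_2 = 1/(1+e^{-2.0000}) = 0.8808
E[score] = 0.8176 + 0.8808 = 1.6984

1.70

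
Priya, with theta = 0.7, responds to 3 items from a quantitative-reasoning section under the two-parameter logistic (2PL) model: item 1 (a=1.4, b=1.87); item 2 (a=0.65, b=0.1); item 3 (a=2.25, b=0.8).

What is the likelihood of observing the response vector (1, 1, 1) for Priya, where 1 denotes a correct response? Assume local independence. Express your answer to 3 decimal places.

P(theta) = 1 / (1 + exp(−a(theta − b)))
P_1 = 1/(1+e^{1.6380}) = 0.1627
P_2 = 1/(1+e^{-0.3900}) = 0.5963
P_3 = 1/(1+e^{0.2250}) = 0.4440
L = P_1 × P_2 × P_3 = 0.1627 × 0.5963 × 0.4440 = 0.04308

0.043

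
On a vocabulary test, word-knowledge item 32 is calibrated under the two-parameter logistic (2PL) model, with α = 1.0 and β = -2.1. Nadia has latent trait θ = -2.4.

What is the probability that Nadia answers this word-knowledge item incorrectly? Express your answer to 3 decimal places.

P(θ) = 1 / (1 + exp(−α(θ − β)))
Exponent: 1.0 × (-2.4 − (-2.1)) = -0.3000
1/(1 + e^{0.3000}) = 0.4256
P(incorrect) = 1 − 0.4256 = 0.5744

0.574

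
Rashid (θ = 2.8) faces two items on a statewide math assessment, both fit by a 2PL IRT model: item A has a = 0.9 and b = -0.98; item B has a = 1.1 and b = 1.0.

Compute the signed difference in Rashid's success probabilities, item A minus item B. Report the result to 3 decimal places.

0.089

P(θ) = 1 / (1 + exp(−a(θ − b)))
P_A = 0.9678
P_B = 0.8787
P_A − P_B = 0.0891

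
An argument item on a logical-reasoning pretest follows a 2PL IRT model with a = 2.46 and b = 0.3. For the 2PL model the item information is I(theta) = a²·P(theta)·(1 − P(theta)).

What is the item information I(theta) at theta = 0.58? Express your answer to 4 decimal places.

1.3467

P = 1/(1+e^{-0.6888}) = 0.6657
P(1−P) = 0.6657 × 0.3343 = 0.2225
I = a² × P(1−P) = 2.46² × 0.2225 = 1.34674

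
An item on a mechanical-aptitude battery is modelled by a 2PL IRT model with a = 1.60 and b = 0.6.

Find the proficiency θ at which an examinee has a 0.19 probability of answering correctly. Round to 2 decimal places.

P(θ) = 1 / (1 + exp(−a(θ − b)))
logit = ln(0.1900/0.8100) = -1.4500
θ = b + logit/(a) = 0.6 + (-1.4500)/1.6000 = -0.3063

-0.31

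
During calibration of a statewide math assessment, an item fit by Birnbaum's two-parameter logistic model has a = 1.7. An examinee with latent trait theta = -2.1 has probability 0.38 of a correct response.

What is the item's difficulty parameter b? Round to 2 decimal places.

-1.81

P(theta) = 1 / (1 + exp(−a(theta − b)))
logit(0.38) = ln(0.38/0.62) = -0.4895
b = theta − logit/(a) = -2.1 − (-0.4895)/1.7000 = -1.8120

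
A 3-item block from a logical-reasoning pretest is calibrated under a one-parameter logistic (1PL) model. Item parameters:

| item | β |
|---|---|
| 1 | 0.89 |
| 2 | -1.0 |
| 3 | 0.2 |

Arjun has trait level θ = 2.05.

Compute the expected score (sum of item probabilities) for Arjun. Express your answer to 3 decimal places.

2.580

P(θ) = 1 / (1 + exp(−(θ − β)))
P_1 = 1/(1+e^{-1.1600}) = 0.7613
P_2 = 1/(1+e^{-3.0500}) = 0.9548
P_3 = 1/(1+e^{-1.8500}) = 0.8641
E[score] = 0.7613 + 0.9548 + 0.8641 = 2.5802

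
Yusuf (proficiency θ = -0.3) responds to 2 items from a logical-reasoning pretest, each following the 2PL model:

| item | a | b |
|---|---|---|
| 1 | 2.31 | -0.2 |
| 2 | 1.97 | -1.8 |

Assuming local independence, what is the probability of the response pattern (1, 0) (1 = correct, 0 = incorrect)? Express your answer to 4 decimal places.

0.0219

P(θ) = 1 / (1 + exp(−a(θ − b)))
P_1 = 1/(1+e^{0.2310}) = 0.4425
P_2 = 1/(1+e^{-2.9550}) = 0.9505
L = P_1 × (1−P_2) = 0.4425 × 0.0495 = 0.02190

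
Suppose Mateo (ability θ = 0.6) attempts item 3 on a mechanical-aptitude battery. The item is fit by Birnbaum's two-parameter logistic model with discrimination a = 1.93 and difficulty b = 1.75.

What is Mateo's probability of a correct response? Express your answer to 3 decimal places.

P(θ) = 1 / (1 + exp(−a(θ − b)))
Exponent: 1.93 × (0.6 − 1.75) = -2.2195
1/(1 + e^{2.2195}) = 0.0980

0.098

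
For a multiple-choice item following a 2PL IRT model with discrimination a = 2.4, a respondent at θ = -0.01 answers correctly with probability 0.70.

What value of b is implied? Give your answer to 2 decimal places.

-0.36

P(θ) = 1 / (1 + exp(−a(θ − b)))
logit(0.70) = ln(0.70/0.30) = 0.8473
b = θ − logit/(a) = -0.01 − 0.8473/2.4000 = -0.3630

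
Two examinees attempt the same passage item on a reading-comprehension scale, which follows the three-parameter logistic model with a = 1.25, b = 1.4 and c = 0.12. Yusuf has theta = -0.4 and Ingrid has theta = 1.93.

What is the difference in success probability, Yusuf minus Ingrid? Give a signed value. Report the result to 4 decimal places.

-0.4967

P(theta) = c + (1 − c) · 1 / (1 + exp(−a(theta − b)))
P(Yusuf) = 0.2039  [exponent -2.2500]
P(Ingrid) = 0.7006  [exponent 0.6625]
Difference = 0.2039 − 0.7006 = -0.4967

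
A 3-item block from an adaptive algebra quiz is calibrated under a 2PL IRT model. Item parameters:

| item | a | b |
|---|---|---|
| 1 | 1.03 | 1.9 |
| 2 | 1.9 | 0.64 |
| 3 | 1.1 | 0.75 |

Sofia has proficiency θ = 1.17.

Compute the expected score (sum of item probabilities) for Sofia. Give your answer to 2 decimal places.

P(θ) = 1 / (1 + exp(−a(θ − b)))
P_1 = 1/(1+e^{0.7519}) = 0.3204
P_2 = 1/(1+e^{-1.0070}) = 0.7324
P_3 = 1/(1+e^{-0.4620}) = 0.6135
E[score] = 0.3204 + 0.7324 + 0.6135 = 1.6663

1.67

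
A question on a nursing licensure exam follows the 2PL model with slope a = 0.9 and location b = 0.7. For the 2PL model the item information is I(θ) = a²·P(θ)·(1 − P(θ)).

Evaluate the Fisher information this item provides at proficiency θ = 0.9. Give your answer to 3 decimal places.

0.201

P = 1/(1+e^{-0.1800}) = 0.5449
P(1−P) = 0.5449 × 0.4551 = 0.2480
I = a² × P(1−P) = 0.9² × 0.2480 = 0.20087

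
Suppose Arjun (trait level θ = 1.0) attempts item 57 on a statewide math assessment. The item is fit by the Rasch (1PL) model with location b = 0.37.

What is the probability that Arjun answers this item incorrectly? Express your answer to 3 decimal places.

P(θ) = 1 / (1 + exp(−(θ − b)))
Exponent: (1.0 − 0.37) = 0.6300
1/(1 + e^{-0.6300}) = 0.6525
P = 0.6525
P(incorrect) = 1 − 0.6525 = 0.3475

0.348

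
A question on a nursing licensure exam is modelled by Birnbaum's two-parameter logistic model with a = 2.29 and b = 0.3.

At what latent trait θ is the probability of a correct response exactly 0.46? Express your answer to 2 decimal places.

0.23

P(θ) = 1 / (1 + exp(−a(θ − b)))
logit = ln(0.4600/0.5400) = -0.1603
θ = b + logit/(a) = 0.3 + (-0.1603)/2.2900 = 0.2300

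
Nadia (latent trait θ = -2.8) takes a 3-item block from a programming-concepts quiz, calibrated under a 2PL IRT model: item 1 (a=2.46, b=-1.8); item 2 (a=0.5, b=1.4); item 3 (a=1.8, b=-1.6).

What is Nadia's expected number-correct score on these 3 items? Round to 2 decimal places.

P(θ) = 1 / (1 + exp(−a(θ − b)))
P_1 = 1/(1+e^{2.4600}) = 0.0787
P_2 = 1/(1+e^{2.1000}) = 0.1091
P_3 = 1/(1+e^{2.1600}) = 0.1034
E[score] = 0.0787 + 0.1091 + 0.1034 = 0.2912

0.29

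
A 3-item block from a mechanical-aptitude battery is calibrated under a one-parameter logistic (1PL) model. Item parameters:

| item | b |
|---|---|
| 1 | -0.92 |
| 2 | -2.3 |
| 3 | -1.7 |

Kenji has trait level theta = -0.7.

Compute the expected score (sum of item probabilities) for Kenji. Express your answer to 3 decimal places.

P(theta) = 1 / (1 + exp(−(theta − b)))
P_1 = 1/(1+e^{-0.2200}) = 0.5548
P_2 = 1/(1+e^{-1.6000}) = 0.8320
P_3 = 1/(1+e^{-1.0000}) = 0.7311
E[score] = 0.5548 + 0.8320 + 0.7311 = 2.1179

2.118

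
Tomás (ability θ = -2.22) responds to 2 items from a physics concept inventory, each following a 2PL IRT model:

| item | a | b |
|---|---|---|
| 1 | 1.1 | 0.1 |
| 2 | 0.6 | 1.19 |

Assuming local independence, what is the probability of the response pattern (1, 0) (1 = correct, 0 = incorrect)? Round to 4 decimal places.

P(θ) = 1 / (1 + exp(−a(θ − b)))
P_1 = 1/(1+e^{2.5520}) = 0.0723
P_2 = 1/(1+e^{2.0460}) = 0.1145
L = P_1 × (1−P_2) = 0.0723 × 0.8855 = 0.06402

0.0640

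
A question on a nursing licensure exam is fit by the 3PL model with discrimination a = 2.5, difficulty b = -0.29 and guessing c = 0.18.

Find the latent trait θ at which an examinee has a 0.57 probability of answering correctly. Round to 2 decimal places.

-0.33

P(θ) = c + (1 − c) · 1 / (1 + exp(−a(θ − b)))
Remove guessing floor: (0.57 − 0.18)/(1 − 0.18) = 0.4756
logit = ln(0.4756/0.5244) = -0.0976
θ = b + logit/(a) = -0.29 + (-0.0976)/2.5000 = -0.3291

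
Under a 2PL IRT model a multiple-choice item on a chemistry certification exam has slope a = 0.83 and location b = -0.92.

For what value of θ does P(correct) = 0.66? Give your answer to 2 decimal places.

P(θ) = 1 / (1 + exp(−a(θ − b)))
logit = ln(0.6600/0.3400) = 0.6633
θ = b + logit/(a) = -0.92 + 0.6633/0.8300 = -0.1209

-0.12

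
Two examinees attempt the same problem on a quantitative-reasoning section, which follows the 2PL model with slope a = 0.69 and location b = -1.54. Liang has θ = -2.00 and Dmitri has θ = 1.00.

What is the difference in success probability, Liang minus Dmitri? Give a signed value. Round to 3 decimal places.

-0.431

P(θ) = 1 / (1 + exp(−a(θ − b)))
P(Liang) = 0.4213  [exponent -0.3174]
P(Dmitri) = 0.8523  [exponent 1.7526]
Difference = 0.4213 − 0.8523 = -0.4310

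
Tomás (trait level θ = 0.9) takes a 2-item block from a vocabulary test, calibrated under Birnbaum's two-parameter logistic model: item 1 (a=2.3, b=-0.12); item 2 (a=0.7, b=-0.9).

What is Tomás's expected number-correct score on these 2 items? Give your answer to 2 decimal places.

P(θ) = 1 / (1 + exp(−a(θ − b)))
P_1 = 1/(1+e^{-2.3460}) = 0.9126
P_2 = 1/(1+e^{-1.2600}) = 0.7790
E[score] = 0.9126 + 0.7790 = 1.6916

1.69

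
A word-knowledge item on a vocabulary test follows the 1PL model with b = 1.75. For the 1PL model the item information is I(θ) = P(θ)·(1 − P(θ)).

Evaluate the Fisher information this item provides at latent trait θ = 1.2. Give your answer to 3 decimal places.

0.232

P = 1/(1+e^{0.5500}) = 0.3659
P(1−P) = 0.3659 × 0.6341 = 0.2320
I = P(1−P) = 0.23201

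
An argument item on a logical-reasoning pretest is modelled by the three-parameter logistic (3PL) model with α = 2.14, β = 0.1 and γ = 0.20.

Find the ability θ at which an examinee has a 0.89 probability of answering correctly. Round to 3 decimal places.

0.958

P(θ) = γ + (1 − γ) · 1 / (1 + exp(−α(θ − β)))
Remove guessing floor: (0.89 − 0.20)/(1 − 0.20) = 0.8625
logit = ln(0.8625/0.1375) = 1.8362
θ = β + logit/(α) = 0.1 + 1.8362/2.1400 = 0.9580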